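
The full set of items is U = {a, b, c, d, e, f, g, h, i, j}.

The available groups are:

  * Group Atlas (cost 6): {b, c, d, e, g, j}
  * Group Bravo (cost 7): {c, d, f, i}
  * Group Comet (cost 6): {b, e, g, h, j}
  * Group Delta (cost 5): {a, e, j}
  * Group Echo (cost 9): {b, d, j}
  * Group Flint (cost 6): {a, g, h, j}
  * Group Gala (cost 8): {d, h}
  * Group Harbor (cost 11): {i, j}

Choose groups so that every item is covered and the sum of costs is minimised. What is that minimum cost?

Bravo, Comet, Delta together cover every item (Bravo ∪ Comet ∪ Delta = {a, b, c, d, e, f, g, h, i, j}); total cost 7 + 6 + 5 = 18.
The greedy pick Atlas, Flint, Bravo costs 19; no covering selection beats 18.

18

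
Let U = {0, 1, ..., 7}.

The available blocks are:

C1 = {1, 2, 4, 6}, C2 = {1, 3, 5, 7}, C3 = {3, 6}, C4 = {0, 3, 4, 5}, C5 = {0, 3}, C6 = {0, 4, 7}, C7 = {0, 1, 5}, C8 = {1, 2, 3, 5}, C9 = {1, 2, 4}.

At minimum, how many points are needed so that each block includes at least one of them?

H = {0, 2, 3} meets every block (each contains at least one member of H), and |H| = 3.
No choice of 2 points meets every block, so 3 is the minimum.

3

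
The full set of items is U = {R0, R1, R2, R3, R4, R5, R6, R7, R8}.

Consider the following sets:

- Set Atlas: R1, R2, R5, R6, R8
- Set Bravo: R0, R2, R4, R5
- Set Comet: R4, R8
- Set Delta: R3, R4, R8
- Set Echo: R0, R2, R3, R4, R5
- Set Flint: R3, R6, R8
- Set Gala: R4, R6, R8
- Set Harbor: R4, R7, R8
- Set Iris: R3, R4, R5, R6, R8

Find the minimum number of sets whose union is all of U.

Atlas, Echo, and Harbor cover everything between them: the union {R0, R1, R2, R3, R4, R5, R6, R7, R8} is all of U.
Only Atlas contains R1, so Atlas is forced; the remaining 4 items need at least 2 more sets (each remaining set adds at most 3) — so at least 3 sets are needed, and 3 is optimal.

3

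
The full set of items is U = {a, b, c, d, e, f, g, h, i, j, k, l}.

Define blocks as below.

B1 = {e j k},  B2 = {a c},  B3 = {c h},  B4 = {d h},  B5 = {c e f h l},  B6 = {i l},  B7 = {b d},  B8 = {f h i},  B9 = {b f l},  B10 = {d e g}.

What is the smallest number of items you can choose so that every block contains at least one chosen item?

Take T = {b, c, d, e, i}. Each listed block contains at least one of these, so T is a hitting set of size 5.
No choice of 4 items meets every block, so 5 is the minimum.

5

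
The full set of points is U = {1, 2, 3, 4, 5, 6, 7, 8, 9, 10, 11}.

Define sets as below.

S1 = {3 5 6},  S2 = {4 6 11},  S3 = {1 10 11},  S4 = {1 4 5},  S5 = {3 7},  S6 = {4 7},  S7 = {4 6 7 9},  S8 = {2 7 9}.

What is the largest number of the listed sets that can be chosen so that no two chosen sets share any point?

S1, S3, S6 are pairwise disjoint (S1={3,5,6}; S3={1,10,11}; S6={4,7}).
Every remaining set overlaps one of these, and no 4 of the listed sets are pairwise disjoint, so 3 is the maximum.

3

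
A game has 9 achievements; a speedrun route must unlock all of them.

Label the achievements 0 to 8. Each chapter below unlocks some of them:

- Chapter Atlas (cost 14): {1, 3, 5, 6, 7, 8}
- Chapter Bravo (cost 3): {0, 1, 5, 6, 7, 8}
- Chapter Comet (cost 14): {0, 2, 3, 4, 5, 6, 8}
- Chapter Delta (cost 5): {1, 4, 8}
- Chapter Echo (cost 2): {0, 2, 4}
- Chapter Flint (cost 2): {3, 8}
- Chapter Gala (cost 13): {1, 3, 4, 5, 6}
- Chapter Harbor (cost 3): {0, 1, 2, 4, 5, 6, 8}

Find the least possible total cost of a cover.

7

Bravo, Echo, Flint together cover every achievement (Bravo ∪ Echo ∪ Flint = {0, 1, 2, 3, 4, 5, 6, 7, 8}); total cost 3 + 2 + 2 = 7.
The greedy pick Harbor, Flint, Bravo costs 8; no covering selection beats 7.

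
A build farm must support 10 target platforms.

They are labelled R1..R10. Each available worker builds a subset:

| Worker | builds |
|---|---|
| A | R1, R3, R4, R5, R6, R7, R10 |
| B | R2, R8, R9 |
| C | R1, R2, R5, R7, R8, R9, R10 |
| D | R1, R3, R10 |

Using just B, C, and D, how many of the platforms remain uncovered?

2

Union of B, C, D = {R1, R2, R3, R5, R7, R8, R9, R10}.
Not covered: R4, R6 — 2 platforms.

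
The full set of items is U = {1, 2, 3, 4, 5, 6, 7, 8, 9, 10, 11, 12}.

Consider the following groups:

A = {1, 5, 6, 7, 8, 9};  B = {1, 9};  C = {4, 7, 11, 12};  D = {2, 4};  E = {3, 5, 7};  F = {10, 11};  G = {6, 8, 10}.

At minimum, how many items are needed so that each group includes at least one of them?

The 4 items {1, 4, 5, 10} hit every group.
The groups B, D, E, G are pairwise disjoint, so any hitting set needs a separate item for each — at least 4. Hence 4 is optimal.

4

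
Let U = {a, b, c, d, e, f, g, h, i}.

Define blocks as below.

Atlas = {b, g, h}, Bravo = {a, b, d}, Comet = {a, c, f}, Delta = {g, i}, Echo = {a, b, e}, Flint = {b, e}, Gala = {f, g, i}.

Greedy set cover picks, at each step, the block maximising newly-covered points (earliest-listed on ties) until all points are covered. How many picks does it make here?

5

Greedy: pick Atlas (covers 3 new) → pick Comet (covers 3 new) → pick Bravo (covers 1 new) → pick Delta (covers 1 new) → pick Echo (covers 1 new). Total picks: 5.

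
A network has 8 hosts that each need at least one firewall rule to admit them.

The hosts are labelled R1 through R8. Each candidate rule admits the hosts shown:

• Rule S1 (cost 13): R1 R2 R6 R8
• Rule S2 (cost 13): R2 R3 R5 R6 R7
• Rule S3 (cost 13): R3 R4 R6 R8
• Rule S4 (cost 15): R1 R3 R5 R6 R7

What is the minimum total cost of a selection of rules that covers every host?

S1, S2, S3 together cover every host (S1 ∪ S2 ∪ S3 = {R1, R2, R3, R4, R5, R6, R7, R8}); total cost 13 + 13 + 13 = 39.
No covering selection has total cost below 39.

39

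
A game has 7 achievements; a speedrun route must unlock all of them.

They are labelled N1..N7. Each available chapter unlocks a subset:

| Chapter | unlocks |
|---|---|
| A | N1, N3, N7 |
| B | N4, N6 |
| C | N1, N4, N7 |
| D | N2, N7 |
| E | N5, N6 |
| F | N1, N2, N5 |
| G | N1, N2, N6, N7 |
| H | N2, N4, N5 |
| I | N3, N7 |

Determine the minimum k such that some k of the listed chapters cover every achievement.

3

Take {A, B, F}. Their union is {N1, N2, N3, N4, N5, N6, N7}, which is all 7 achievements.
No 2 of the 9 chapters cover everything (all 36 combinations miss at least one achievement), so 3 is optimal.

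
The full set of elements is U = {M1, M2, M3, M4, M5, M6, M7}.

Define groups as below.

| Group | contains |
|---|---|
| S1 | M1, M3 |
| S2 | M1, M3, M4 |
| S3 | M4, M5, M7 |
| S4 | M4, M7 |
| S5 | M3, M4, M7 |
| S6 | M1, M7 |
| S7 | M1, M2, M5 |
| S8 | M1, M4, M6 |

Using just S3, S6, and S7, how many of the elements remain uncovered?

2

Union of S3, S6, S7 = {M1, M2, M4, M5, M7}.
Not covered: M3, M6 — 2 elements.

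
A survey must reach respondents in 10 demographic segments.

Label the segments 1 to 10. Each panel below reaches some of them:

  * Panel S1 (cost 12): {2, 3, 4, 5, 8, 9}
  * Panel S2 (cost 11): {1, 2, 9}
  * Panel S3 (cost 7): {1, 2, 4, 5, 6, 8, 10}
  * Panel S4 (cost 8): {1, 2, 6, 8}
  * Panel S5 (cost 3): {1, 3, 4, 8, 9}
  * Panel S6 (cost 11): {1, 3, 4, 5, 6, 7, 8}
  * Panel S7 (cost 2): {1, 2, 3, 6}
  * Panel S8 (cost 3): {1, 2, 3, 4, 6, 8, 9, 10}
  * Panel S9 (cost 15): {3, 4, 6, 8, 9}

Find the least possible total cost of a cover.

14

S6, S8 together cover every segment (S6 ∪ S8 = {1, 2, 3, 4, 5, 6, 7, 8, 9, 10}); total cost 11 + 3 = 14.
No covering selection has total cost below 14.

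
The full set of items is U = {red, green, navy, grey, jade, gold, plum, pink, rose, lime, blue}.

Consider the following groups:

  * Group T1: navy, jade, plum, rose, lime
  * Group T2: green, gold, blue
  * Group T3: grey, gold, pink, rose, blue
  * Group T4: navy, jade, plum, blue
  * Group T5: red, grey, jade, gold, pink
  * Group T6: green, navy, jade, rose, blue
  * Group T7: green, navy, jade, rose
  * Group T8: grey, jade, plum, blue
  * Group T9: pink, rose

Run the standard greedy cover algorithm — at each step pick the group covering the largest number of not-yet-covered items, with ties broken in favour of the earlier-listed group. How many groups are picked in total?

Greedy: pick T1 (covers 5 new) → pick T3 (covers 4 new) → pick T2 (covers 1 new) → pick T5 (covers 1 new). Total picks: 4.
(The true minimum cover uses only 3 groups, so greedy is not optimal here.)

4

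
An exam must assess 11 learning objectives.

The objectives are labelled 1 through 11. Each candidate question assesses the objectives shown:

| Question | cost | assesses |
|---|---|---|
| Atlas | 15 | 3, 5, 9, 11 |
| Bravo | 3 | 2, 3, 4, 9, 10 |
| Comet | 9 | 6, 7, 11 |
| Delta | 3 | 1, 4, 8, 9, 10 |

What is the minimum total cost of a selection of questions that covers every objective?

30

Atlas, Bravo, Comet, Delta together cover every objective (Atlas ∪ Bravo ∪ Comet ∪ Delta = {1, 2, 3, 4, 5, 6, 7, 8, 9, 10, 11}); total cost 15 + 3 + 9 + 3 = 30.
No covering selection has total cost below 30.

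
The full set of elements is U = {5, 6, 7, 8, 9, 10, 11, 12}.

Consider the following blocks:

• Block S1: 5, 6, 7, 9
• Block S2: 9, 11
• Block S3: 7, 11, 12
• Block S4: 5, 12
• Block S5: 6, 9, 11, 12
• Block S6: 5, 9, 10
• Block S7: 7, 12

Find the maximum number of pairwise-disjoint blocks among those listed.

S2, S7 are pairwise disjoint (S2={9,11}; S7={7,12}).
Every remaining block overlaps one of these, and no 3 of the listed blocks are pairwise disjoint, so 2 is the maximum.

2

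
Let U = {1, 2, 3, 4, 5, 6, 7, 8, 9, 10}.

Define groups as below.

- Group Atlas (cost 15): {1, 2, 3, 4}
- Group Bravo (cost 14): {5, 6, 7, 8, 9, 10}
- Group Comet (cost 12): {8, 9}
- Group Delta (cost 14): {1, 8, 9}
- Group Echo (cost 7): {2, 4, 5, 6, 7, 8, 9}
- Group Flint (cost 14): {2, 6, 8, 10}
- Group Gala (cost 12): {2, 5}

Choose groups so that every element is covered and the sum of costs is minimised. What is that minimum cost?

Atlas, Bravo together cover every element (Atlas ∪ Bravo = {1, 2, 3, 4, 5, 6, 7, 8, 9, 10}); total cost 15 + 14 = 29.
The greedy pick Echo, Atlas, Bravo costs 36; no covering selection beats 29.

29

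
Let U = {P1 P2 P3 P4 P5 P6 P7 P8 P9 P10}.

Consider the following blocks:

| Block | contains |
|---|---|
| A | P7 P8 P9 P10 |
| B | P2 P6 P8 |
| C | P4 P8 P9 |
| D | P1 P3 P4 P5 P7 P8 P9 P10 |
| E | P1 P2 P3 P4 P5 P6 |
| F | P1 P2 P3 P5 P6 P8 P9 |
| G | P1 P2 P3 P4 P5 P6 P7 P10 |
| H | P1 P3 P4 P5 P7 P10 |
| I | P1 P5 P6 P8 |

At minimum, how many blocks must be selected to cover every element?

2

Take {B, D}. Their union is {P1, P2, P3, P4, P5, P6, P7, P8, P9, P10}, which is all 10 elements.
No single block has all 10 elements (the largest, D, has 8), so 2 is optimal.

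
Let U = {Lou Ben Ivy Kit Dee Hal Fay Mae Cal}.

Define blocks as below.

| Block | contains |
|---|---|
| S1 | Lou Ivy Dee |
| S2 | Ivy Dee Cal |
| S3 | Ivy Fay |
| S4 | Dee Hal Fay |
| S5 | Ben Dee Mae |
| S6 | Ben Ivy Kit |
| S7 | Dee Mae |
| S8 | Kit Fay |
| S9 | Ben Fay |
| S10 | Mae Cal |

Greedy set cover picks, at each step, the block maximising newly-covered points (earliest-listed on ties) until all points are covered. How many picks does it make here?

5

Greedy: pick S1 (covers 3 new) → pick S4 (covers 2 new) → pick S5 (covers 2 new) → pick S2 (covers 1 new) → pick S6 (covers 1 new). Total picks: 5.
(The true minimum cover uses only 4 blocks, so greedy is not optimal here.)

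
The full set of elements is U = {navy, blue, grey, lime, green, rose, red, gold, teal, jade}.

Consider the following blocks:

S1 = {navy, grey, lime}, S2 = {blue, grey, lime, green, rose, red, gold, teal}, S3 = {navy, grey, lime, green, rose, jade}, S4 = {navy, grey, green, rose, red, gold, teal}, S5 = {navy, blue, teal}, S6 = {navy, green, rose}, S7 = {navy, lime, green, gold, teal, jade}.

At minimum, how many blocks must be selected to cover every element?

Take {S2, S3}. Their union is {navy, blue, grey, lime, green, rose, red, gold, teal, jade}, which is all 10 elements.
No single block has all 10 elements (the largest, S2, has 8), so 2 is optimal.

2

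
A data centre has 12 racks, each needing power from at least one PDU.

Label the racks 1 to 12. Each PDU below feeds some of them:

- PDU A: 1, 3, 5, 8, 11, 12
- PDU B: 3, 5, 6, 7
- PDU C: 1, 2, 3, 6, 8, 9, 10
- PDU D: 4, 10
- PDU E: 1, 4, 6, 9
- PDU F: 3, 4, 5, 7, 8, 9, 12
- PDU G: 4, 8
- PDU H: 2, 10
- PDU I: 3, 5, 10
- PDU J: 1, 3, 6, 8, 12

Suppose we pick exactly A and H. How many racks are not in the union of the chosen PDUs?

4

Union of A, H = {1, 2, 3, 5, 8, 10, 11, 12}.
Not covered: 4, 6, 7, 9 — 4 racks.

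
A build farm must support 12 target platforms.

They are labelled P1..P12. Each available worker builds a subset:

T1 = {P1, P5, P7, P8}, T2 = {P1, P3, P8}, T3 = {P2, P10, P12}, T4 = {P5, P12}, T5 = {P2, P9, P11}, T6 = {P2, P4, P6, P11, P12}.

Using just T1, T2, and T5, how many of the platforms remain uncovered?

4

Union of T1, T2, T5 = {P1, P2, P3, P5, P7, P8, P9, P11}.
Not covered: P4, P6, P10, P12 — 4 platforms.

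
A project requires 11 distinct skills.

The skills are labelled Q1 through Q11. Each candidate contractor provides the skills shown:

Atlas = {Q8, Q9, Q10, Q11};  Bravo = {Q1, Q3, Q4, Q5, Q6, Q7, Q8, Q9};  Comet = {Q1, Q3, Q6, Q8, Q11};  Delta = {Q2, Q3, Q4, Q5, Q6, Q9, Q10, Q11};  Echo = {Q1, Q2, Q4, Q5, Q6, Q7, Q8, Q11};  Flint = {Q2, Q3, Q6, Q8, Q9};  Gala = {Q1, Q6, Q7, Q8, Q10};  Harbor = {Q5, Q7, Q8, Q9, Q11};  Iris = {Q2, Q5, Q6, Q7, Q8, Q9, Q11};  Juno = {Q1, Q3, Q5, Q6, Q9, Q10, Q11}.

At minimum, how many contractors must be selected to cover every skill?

2

Take {Delta, Echo}. Their union is {Q1, Q2, Q3, Q4, Q5, Q6, Q7, Q8, Q9, Q10, Q11}, which is all 11 skills.
No single contractor has all 11 skills (the largest, Bravo, has 8), so 2 is optimal.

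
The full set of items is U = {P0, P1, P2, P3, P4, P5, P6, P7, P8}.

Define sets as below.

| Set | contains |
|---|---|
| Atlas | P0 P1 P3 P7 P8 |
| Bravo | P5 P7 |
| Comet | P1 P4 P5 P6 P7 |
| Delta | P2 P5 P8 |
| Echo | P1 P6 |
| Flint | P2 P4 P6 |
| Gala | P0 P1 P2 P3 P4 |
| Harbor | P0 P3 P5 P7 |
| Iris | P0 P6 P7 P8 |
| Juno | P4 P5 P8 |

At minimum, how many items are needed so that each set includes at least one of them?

The 3 items {P3, P5, P6} hit every set.
No choice of 2 items meets every set, so 3 is the minimum.

3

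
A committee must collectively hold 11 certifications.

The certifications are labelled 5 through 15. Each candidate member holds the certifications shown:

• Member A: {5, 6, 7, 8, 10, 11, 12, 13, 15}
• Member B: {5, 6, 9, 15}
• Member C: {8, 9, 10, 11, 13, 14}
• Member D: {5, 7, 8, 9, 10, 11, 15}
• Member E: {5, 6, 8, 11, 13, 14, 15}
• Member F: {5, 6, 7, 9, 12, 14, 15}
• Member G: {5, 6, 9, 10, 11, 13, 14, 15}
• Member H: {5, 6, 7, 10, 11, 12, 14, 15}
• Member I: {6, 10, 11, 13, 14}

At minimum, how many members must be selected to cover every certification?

2

Take {A, C}. Their union is {5, 6, 7, 8, 9, 10, 11, 12, 13, 14, 15}, which is all 11 certifications.
No single member has all 11 certifications (the largest, A, has 9), so 2 is optimal.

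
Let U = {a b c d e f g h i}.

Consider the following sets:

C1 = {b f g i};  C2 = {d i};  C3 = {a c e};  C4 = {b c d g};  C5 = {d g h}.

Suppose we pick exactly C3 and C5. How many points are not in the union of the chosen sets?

3

Union of C3, C5 = {a, c, d, e, g, h}.
Not covered: b, f, i — 3 points.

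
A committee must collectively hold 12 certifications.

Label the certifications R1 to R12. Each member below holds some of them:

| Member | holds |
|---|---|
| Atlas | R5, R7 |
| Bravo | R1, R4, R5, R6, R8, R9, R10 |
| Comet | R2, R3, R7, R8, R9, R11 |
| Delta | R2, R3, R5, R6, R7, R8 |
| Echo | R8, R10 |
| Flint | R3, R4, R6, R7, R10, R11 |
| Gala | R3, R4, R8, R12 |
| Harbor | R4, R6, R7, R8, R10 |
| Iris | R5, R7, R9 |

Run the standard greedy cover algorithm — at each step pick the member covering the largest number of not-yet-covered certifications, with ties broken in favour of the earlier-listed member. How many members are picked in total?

3

Greedy: pick Bravo (covers 7 new) → pick Comet (covers 4 new) → pick Gala (covers 1 new). Total picks: 3.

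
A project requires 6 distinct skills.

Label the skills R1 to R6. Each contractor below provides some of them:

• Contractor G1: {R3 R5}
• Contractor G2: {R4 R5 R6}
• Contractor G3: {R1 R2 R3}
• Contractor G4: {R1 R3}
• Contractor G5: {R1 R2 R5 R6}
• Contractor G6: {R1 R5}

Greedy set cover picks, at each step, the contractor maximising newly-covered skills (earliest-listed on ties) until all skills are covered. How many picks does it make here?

Greedy: pick G5 (covers 4 new) → pick G1 (covers 1 new) → pick G2 (covers 1 new). Total picks: 3.
(The true minimum cover uses only 2 contractors, so greedy is not optimal here.)

3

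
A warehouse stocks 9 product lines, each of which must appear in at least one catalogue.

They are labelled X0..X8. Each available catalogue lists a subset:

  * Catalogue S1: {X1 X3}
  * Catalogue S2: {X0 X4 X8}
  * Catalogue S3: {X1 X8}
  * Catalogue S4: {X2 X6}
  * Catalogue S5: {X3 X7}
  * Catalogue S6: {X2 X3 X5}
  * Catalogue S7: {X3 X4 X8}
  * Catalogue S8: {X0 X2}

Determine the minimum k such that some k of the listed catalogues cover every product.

5

Take {S1, S2, S4, S5, S6}. Their union is {X0, X1, X2, X3, X4, X5, X6, X7, X8}, which is all 9 products.
No 4 of the 8 catalogues cover everything (all 70 combinations miss at least one product), so 5 is optimal.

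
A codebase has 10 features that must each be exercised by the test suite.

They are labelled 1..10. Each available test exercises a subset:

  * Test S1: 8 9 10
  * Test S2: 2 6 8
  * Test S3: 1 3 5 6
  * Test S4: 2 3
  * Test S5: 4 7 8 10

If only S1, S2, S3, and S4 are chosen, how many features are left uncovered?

2

Union of S1, S2, S3, S4 = {1, 2, 3, 5, 6, 8, 9, 10}.
Not covered: 4, 7 — 2 features.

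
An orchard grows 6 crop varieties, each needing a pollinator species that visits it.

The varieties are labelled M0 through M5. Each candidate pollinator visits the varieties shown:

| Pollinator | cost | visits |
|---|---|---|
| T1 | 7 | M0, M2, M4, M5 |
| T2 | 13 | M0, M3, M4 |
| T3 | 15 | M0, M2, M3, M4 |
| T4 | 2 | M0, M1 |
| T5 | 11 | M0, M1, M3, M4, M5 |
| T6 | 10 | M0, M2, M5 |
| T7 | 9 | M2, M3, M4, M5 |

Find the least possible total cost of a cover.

11

T4, T7 together cover every variety (T4 ∪ T7 = {M0, M1, M2, M3, M4, M5}); total cost 2 + 9 = 11.
No covering selection has total cost below 11.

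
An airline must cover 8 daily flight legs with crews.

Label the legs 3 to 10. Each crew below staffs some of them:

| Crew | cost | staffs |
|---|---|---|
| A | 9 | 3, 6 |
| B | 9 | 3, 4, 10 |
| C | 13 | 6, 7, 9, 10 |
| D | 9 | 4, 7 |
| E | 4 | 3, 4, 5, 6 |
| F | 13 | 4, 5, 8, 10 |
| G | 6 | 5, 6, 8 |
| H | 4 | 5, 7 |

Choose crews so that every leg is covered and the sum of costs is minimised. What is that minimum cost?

C, E, G together cover every leg (C ∪ E ∪ G = {3, 4, 5, 6, 7, 8, 9, 10}); total cost 13 + 4 + 6 = 23.
The greedy pick E, H, G, C costs 27; no covering selection beats 23.

23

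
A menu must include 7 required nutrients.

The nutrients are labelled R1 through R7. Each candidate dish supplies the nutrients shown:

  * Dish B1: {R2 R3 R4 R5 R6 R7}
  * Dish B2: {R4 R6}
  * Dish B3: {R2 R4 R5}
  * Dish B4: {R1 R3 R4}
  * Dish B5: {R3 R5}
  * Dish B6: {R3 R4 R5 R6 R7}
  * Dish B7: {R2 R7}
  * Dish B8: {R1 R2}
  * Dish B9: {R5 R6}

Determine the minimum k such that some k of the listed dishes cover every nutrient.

Take {B1, B4}. Their union is {R1, R2, R3, R4, R5, R6, R7}, which is all 7 nutrients.
No single dish has all 7 nutrients (the largest, B1, has 6), so 2 is optimal.

2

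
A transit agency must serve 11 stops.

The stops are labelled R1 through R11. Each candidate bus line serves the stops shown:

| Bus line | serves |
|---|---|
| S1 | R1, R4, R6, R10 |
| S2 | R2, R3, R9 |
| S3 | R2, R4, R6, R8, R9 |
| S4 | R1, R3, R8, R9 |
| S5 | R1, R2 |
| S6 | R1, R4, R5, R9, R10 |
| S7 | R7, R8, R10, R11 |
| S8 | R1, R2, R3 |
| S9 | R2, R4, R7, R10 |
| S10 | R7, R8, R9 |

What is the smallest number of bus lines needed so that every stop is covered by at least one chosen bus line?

S3 and S4 and S6 and S7 together: S3 ∪ S4 ∪ S6 ∪ S7 = {R1, R2, R3, R4, R5, R6, R7, R8, R9, R10, R11} — every stop is covered.
No 3 of the 10 bus lines cover everything (all 120 combinations miss at least one stop), so 4 is optimal.

4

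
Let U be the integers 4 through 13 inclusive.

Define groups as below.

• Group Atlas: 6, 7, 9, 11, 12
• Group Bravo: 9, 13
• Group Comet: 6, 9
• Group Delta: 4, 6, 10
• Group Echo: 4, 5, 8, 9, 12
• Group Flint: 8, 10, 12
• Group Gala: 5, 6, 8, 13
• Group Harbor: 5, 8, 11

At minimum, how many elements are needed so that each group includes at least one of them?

3

H = {6, 8, 13} meets every group (each contains at least one member of H), and |H| = 3.
The groups Bravo, Delta, Harbor are pairwise disjoint, so any hitting set needs a separate element for each — at least 3. Hence 3 is optimal.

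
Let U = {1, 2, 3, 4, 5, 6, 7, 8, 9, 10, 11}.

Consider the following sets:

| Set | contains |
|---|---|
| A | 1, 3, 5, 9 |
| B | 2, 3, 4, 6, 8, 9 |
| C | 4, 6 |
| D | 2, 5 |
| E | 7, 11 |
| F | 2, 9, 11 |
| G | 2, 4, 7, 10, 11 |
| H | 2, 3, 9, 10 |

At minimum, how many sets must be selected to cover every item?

A, B, and G cover everything between them: the union {1, 2, 3, 4, 5, 6, 7, 8, 9, 10, 11} is all of U.
Only A contains 1, so A is forced; the remaining 7 items need at least 2 more sets (each remaining set adds at most 5) — so at least 3 sets are needed, and 3 is optimal.

3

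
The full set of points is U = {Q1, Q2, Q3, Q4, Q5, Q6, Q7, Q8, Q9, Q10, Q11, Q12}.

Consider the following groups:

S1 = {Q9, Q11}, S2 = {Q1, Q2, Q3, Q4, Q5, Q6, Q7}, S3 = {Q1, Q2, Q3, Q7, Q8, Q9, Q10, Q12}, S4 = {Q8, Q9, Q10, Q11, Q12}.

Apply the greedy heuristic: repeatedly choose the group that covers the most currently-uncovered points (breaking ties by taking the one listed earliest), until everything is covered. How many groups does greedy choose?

Greedy: pick S3 (covers 8 new) → pick S2 (covers 3 new) → pick S1 (covers 1 new). Total picks: 3.
(The true minimum cover uses only 2 groups, so greedy is not optimal here.)

3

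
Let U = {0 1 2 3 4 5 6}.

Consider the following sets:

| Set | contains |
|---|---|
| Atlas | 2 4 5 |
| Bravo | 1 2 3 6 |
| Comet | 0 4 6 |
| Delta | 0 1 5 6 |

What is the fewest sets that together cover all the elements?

3

Atlas, Bravo, and Delta cover everything between them: the union {0, 1, 2, 3, 4, 5, 6} is all of U.
Only Bravo contains 3, so Bravo is forced; the remaining 3 elements need at least 2 more sets (each remaining set adds at most 2) — so at least 3 sets are needed, and 3 is optimal.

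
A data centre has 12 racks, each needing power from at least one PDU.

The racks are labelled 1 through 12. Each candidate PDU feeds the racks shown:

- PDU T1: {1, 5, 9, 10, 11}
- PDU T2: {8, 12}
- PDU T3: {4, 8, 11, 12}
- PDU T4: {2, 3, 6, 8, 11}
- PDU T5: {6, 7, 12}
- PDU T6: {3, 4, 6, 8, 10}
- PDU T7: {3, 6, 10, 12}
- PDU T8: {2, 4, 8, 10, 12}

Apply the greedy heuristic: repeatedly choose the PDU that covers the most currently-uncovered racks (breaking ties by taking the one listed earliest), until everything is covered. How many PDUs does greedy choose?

Greedy: pick T1 (covers 5 new) → pick T4 (covers 4 new) → pick T3 (covers 2 new) → pick T5 (covers 1 new). Total picks: 4.

4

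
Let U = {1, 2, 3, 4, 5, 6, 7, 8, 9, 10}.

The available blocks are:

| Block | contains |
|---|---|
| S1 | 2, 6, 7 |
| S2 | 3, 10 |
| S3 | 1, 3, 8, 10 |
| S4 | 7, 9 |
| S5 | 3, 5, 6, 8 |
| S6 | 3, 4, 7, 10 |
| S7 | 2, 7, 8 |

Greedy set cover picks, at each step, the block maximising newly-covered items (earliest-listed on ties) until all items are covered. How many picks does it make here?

Greedy: pick S3 (covers 4 new) → pick S1 (covers 3 new) → pick S4 (covers 1 new) → pick S5 (covers 1 new) → pick S6 (covers 1 new). Total picks: 5.

5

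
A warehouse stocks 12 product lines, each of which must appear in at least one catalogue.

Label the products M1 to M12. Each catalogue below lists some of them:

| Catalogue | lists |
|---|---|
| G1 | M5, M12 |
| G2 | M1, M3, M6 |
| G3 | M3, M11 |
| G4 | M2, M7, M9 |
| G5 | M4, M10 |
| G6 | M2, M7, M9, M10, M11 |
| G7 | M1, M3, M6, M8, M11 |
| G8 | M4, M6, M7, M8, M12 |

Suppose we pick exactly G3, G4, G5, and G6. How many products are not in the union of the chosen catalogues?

Union of G3, G4, G5, G6 = {M2, M3, M4, M7, M9, M10, M11}.
Not covered: M1, M5, M6, M8, M12 — 5 products.

5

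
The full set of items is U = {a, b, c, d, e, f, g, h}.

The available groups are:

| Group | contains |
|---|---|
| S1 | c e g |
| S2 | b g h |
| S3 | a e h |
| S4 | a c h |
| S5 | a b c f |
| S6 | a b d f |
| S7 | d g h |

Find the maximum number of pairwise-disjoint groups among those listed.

2

S1, S6 are pairwise disjoint (S1={c,e,g}; S6={a,b,d,f}).
Every remaining group overlaps one of these, and no 3 of the listed groups are pairwise disjoint, so 2 is the maximum.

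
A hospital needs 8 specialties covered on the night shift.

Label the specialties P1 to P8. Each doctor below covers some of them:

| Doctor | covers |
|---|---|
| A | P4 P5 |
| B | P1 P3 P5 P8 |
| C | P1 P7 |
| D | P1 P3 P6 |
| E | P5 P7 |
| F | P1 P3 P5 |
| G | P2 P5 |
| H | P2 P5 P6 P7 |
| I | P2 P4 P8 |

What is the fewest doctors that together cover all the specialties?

Take {B, H, I}. Their union is {P1, P2, P3, P4, P5, P6, P7, P8}, which is all 8 specialties.
No 2 of the 9 doctors cover everything (all 36 combinations miss at least one specialty), so 3 is optimal.

3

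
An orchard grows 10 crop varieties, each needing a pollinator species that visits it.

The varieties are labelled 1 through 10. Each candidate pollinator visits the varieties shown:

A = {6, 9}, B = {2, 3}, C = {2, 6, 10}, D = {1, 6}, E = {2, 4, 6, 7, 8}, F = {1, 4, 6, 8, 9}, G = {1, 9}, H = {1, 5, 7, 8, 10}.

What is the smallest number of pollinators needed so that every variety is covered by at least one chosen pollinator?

3

Take {B, F, H}. Their union is {1, 2, 3, 4, 5, 6, 7, 8, 9, 10}, which is all 10 varieties.
Only B contains 3, so B is forced; the remaining 8 varieties need at least 2 more pollinators (each remaining pollinator adds at most 5) — so at least 3 pollinators are needed, and 3 is optimal.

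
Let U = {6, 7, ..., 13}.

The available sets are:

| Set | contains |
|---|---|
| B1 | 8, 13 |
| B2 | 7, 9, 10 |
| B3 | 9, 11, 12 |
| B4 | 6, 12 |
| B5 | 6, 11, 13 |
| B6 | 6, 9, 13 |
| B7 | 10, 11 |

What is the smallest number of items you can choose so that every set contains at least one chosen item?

Take H = {10, 12, 13}. Each listed set contains at least one of these, so H is a hitting set of size 3.
The sets B1, B2, B4 are pairwise disjoint, so any hitting set needs a separate item for each — at least 3. Hence 3 is optimal.

3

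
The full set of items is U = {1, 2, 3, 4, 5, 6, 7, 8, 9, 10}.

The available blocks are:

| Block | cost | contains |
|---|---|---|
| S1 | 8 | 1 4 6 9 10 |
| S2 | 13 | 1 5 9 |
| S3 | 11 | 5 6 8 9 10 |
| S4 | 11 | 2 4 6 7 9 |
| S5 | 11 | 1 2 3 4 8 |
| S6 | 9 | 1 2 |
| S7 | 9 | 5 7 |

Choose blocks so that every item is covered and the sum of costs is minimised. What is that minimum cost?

S1, S5, S7 together cover every item (S1 ∪ S5 ∪ S7 = {1, 2, 3, 4, 5, 6, 7, 8, 9, 10}); total cost 8 + 11 + 9 = 28.
No covering selection has total cost below 28.

28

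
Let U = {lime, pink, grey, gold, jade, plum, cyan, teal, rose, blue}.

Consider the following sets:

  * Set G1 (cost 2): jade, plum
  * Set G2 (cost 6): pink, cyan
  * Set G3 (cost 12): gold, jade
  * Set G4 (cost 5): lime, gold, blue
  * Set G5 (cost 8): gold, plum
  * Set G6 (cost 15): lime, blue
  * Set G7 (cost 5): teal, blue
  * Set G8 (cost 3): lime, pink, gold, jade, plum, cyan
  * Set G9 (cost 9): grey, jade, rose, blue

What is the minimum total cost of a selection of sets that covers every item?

17

G7, G8, G9 together cover every item (G7 ∪ G8 ∪ G9 = {lime, pink, grey, gold, jade, plum, cyan, teal, rose, blue}); total cost 5 + 3 + 9 = 17.
No covering selection has total cost below 17.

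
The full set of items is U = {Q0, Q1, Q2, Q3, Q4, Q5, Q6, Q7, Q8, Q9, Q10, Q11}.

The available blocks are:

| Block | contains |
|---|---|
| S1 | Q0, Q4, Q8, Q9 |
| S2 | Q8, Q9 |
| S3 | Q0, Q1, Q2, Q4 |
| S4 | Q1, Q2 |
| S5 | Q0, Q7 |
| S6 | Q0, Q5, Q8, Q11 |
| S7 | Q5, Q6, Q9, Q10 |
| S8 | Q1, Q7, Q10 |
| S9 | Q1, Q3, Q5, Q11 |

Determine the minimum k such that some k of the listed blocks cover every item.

5

Take {S1, S3, S7, S8, S9}. Their union is {Q0, Q1, Q2, Q3, Q4, Q5, Q6, Q7, Q8, Q9, Q10, Q11}, which is all 12 items.
No 4 of the 9 blocks cover everything (all 126 combinations miss at least one item), so 5 is optimal.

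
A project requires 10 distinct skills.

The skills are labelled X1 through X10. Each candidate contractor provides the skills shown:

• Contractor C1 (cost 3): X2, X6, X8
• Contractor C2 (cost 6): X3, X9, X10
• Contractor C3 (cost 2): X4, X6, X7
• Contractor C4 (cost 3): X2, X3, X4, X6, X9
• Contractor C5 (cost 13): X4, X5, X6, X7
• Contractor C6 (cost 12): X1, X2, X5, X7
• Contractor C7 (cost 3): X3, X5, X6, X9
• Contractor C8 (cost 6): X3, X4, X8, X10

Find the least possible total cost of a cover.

21

C4, C6, C8 together cover every skill (C4 ∪ C6 ∪ C8 = {X1, X2, X3, X4, X5, X6, X7, X8, X9, X10}); total cost 3 + 12 + 6 = 21.
The greedy pick C4, C3, C1, C7, C2, C6 costs 29; no covering selection beats 21.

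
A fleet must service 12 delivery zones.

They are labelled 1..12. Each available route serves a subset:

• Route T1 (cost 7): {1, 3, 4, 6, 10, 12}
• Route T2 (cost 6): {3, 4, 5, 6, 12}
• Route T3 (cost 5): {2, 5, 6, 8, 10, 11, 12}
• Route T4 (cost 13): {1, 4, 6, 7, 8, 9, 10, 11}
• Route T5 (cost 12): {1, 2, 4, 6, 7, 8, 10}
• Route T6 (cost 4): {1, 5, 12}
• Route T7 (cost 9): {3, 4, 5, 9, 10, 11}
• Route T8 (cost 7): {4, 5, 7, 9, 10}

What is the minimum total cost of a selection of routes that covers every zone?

19

T1, T3, T8 together cover every zone (T1 ∪ T3 ∪ T8 = {1, 2, 3, 4, 5, 6, 7, 8, 9, 10, 11, 12}); total cost 7 + 5 + 7 = 19.
No covering selection has total cost below 19.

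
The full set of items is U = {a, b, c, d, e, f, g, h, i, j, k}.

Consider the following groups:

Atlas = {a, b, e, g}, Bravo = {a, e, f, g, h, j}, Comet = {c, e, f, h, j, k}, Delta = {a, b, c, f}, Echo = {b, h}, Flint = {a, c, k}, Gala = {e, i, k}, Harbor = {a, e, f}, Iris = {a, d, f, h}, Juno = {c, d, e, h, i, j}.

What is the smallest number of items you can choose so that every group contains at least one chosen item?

3

Take T = {a, h, i}. Each listed group contains at least one of these, so T is a hitting set of size 3.
No choice of 2 items meets every group, so 3 is the minimum.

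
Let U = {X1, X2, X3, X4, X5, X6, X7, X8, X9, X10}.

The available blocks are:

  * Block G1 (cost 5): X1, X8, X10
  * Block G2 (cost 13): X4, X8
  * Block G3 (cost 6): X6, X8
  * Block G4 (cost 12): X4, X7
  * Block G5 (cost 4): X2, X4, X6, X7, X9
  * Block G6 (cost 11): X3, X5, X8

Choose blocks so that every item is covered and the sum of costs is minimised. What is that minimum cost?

G1, G5, G6 together cover every item (G1 ∪ G5 ∪ G6 = {X1, X2, X3, X4, X5, X6, X7, X8, X9, X10}); total cost 5 + 4 + 11 = 20.
No covering selection has total cost below 20.

20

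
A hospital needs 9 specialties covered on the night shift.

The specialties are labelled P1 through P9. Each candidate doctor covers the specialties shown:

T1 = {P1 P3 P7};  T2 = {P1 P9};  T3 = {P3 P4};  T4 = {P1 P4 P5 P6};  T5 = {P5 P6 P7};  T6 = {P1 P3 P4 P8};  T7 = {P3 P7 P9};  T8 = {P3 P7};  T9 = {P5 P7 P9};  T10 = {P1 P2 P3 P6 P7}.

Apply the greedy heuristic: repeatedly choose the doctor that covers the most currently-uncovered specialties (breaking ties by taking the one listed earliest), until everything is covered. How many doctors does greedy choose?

Greedy: pick T10 (covers 5 new) → pick T4 (covers 2 new) → pick T2 (covers 1 new) → pick T6 (covers 1 new). Total picks: 4.
(The true minimum cover uses only 3 doctors, so greedy is not optimal here.)

4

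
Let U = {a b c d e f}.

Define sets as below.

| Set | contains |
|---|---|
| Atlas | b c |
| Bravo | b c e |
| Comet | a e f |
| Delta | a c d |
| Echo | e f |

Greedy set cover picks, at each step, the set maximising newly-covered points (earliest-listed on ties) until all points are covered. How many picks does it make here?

3

Greedy: pick Bravo (covers 3 new) → pick Comet (covers 2 new) → pick Delta (covers 1 new). Total picks: 3.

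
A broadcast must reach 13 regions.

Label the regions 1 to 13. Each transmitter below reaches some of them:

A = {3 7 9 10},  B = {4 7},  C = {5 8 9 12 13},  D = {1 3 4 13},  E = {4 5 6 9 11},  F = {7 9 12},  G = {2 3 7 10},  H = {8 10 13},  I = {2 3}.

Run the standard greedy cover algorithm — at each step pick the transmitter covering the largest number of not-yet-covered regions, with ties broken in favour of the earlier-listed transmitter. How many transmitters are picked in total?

Greedy: pick C (covers 5 new) → pick G (covers 4 new) → pick E (covers 3 new) → pick D (covers 1 new). Total picks: 4.

4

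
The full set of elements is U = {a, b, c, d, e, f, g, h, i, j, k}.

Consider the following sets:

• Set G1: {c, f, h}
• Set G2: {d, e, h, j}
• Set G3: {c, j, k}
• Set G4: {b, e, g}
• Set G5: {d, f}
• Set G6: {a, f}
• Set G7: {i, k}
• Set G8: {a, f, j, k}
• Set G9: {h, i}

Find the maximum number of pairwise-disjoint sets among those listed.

4

G3, G4, G6, G9 are pairwise disjoint (G3={c,j,k}; G4={b,e,g}; G6={a,f}; G9={h,i}).
Every remaining set overlaps one of these, and no 5 of the listed sets are pairwise disjoint, so 4 is the maximum.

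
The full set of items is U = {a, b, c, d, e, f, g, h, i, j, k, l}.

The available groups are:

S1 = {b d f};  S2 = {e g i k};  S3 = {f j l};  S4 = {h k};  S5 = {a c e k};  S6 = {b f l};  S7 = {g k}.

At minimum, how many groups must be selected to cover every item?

5

Take {S1, S2, S3, S4, S5}. Their union is {a, b, c, d, e, f, g, h, i, j, k, l}, which is all 12 items.
Only S4 contains h, so S4 is forced; the remaining 10 items need at least 4 more groups (each remaining group adds at most 3) — so at least 5 groups are needed, and 5 is optimal.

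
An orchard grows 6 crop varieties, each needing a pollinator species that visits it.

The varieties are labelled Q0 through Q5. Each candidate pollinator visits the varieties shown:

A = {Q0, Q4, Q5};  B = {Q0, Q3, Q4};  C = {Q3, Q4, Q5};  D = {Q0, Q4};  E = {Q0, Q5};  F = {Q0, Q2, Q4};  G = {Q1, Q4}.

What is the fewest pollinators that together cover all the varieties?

C and F and G together: C ∪ F ∪ G = {Q0, Q1, Q2, Q3, Q4, Q5} — every variety is covered.
Only G contains Q1, so G is forced; the remaining 4 varieties need at least 2 more pollinators (each remaining pollinator adds at most 2) — so at least 3 pollinators are needed, and 3 is optimal.

3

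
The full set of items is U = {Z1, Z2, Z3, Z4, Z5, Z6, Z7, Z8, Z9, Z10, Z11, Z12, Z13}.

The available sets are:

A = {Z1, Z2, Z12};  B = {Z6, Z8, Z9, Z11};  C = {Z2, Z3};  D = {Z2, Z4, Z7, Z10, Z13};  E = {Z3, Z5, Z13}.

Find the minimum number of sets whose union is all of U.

4

Take {A, B, D, E}. Their union is {Z1, Z2, Z3, Z4, Z5, Z6, Z7, Z8, Z9, Z10, Z11, Z12, Z13}, which is all 13 items.
Only A contains Z1, so A is forced; the remaining 10 items need at least 3 more sets (each remaining set adds at most 4) — so at least 4 sets are needed, and 4 is optimal.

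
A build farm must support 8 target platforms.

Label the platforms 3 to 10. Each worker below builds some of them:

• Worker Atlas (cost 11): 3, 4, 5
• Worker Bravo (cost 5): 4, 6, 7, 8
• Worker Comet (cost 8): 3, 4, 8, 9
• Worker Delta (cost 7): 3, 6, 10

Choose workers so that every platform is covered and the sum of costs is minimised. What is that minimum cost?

31

Atlas, Bravo, Comet, Delta together cover every platform (Atlas ∪ Bravo ∪ Comet ∪ Delta = {3, 4, 5, 6, 7, 8, 9, 10}); total cost 11 + 5 + 8 + 7 = 31.
No covering selection has total cost below 31.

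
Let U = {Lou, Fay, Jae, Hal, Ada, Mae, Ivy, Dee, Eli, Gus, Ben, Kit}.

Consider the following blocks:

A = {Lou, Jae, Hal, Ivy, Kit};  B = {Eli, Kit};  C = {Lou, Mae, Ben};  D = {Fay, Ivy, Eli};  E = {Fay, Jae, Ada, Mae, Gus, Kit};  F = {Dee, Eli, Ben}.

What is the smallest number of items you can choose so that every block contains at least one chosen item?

3

H = {Jae, Eli, Ben} meets every block (each contains at least one member of H), and |H| = 3.
No choice of 2 items meets every block, so 3 is the minimum.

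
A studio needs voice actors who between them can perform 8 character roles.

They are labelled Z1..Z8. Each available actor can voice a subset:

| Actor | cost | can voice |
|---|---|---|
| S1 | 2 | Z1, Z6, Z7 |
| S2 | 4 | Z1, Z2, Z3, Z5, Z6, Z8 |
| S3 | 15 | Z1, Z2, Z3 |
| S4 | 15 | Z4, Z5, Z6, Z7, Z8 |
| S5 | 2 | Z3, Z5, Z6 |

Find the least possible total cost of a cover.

S2, S4 together cover every role (S2 ∪ S4 = {Z1, Z2, Z3, Z4, Z5, Z6, Z7, Z8}); total cost 4 + 15 = 19.
The greedy pick S1, S2, S4 costs 21; no covering selection beats 19.

19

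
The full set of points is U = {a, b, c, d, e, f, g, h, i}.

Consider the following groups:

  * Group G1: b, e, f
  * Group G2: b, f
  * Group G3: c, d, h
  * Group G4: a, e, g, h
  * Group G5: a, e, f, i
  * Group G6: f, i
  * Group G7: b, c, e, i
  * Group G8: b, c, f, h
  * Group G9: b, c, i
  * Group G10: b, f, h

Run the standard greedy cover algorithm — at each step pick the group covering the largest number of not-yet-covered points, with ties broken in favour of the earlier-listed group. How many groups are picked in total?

4

Greedy: pick G4 (covers 4 new) → pick G7 (covers 3 new) → pick G1 (covers 1 new) → pick G3 (covers 1 new). Total picks: 4.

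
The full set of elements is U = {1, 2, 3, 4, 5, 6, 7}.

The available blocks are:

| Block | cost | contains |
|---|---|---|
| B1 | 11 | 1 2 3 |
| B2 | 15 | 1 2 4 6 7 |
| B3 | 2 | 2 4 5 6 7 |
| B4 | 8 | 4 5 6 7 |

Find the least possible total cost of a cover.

13

B1, B3 together cover every element (B1 ∪ B3 = {1, 2, 3, 4, 5, 6, 7}); total cost 11 + 2 = 13.
No covering selection has total cost below 13.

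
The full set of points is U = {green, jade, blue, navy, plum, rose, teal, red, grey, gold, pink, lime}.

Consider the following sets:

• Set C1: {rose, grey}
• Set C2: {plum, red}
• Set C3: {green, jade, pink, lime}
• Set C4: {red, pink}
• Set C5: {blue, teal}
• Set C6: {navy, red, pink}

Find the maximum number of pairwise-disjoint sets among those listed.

C1, C2, C3, C5 are pairwise disjoint (C1={rose,grey}; C2={plum,red}; C3={green,jade,pink,lime}; C5={blue,teal}).
Every remaining set overlaps one of these, and no 5 of the listed sets are pairwise disjoint, so 4 is the maximum.

4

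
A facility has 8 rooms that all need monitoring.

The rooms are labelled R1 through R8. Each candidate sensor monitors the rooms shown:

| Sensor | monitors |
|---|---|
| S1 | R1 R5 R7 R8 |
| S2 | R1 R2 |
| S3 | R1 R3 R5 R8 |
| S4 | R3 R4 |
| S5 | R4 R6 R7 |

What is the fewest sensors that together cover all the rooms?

S2 and S3 and S5 together: S2 ∪ S3 ∪ S5 = {R1, R2, R3, R4, R5, R6, R7, R8} — every room is covered.
Only S2 contains R2, so S2 is forced; the remaining 6 rooms need at least 2 more sensors (each remaining sensor adds at most 3) — so at least 3 sensors are needed, and 3 is optimal.

3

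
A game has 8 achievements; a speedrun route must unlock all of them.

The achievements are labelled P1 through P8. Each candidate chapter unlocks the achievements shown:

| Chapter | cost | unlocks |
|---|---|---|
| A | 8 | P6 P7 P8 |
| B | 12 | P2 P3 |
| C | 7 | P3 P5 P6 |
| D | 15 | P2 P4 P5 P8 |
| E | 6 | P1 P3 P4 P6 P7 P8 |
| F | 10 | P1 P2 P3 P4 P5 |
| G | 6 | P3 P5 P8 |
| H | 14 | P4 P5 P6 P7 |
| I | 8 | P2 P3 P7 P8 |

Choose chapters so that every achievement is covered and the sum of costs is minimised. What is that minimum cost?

E, F together cover every achievement (E ∪ F = {P1, P2, P3, P4, P5, P6, P7, P8}); total cost 6 + 10 = 16.
No covering selection has total cost below 16.

16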